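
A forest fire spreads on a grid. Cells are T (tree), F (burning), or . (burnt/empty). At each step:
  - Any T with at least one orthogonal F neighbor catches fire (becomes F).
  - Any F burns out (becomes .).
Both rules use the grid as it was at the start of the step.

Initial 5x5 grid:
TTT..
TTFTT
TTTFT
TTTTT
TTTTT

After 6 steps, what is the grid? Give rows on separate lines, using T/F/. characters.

Step 1: 6 trees catch fire, 2 burn out
  TTF..
  TF.FT
  TTF.F
  TTTFT
  TTTTT
Step 2: 7 trees catch fire, 6 burn out
  TF...
  F...F
  TF...
  TTF.F
  TTTFT
Step 3: 5 trees catch fire, 7 burn out
  F....
  .....
  F....
  TF...
  TTF.F
Step 4: 2 trees catch fire, 5 burn out
  .....
  .....
  .....
  F....
  TF...
Step 5: 1 trees catch fire, 2 burn out
  .....
  .....
  .....
  .....
  F....
Step 6: 0 trees catch fire, 1 burn out
  .....
  .....
  .....
  .....
  .....

.....
.....
.....
.....
.....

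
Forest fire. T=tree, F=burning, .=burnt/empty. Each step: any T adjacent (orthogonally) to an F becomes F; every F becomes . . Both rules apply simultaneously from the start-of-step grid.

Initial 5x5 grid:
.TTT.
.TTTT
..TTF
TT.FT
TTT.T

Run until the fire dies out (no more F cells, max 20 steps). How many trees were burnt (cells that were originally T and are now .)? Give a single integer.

Answer: 11

Derivation:
Step 1: +3 fires, +2 burnt (F count now 3)
Step 2: +3 fires, +3 burnt (F count now 3)
Step 3: +2 fires, +3 burnt (F count now 2)
Step 4: +2 fires, +2 burnt (F count now 2)
Step 5: +1 fires, +2 burnt (F count now 1)
Step 6: +0 fires, +1 burnt (F count now 0)
Fire out after step 6
Initially T: 16, now '.': 20
Total burnt (originally-T cells now '.'): 11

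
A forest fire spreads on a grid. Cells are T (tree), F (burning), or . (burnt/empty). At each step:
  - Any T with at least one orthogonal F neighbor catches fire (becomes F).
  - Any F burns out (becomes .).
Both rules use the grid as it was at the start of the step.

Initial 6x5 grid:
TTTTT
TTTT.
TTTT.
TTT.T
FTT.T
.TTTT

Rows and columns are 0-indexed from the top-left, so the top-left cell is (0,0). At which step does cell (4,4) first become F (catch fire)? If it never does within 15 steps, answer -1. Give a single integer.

Step 1: cell (4,4)='T' (+2 fires, +1 burnt)
Step 2: cell (4,4)='T' (+4 fires, +2 burnt)
Step 3: cell (4,4)='T' (+4 fires, +4 burnt)
Step 4: cell (4,4)='T' (+4 fires, +4 burnt)
Step 5: cell (4,4)='T' (+4 fires, +4 burnt)
Step 6: cell (4,4)='F' (+3 fires, +4 burnt)
  -> target ignites at step 6
Step 7: cell (4,4)='.' (+2 fires, +3 burnt)
Step 8: cell (4,4)='.' (+1 fires, +2 burnt)
Step 9: cell (4,4)='.' (+0 fires, +1 burnt)
  fire out at step 9

6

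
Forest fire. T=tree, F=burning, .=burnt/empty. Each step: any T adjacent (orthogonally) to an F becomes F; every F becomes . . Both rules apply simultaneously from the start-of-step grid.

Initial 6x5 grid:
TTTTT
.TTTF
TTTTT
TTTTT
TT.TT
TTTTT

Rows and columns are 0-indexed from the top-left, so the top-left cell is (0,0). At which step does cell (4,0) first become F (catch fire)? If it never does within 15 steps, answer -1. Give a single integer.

Step 1: cell (4,0)='T' (+3 fires, +1 burnt)
Step 2: cell (4,0)='T' (+4 fires, +3 burnt)
Step 3: cell (4,0)='T' (+5 fires, +4 burnt)
Step 4: cell (4,0)='T' (+5 fires, +5 burnt)
Step 5: cell (4,0)='T' (+4 fires, +5 burnt)
Step 6: cell (4,0)='T' (+3 fires, +4 burnt)
Step 7: cell (4,0)='F' (+2 fires, +3 burnt)
  -> target ignites at step 7
Step 8: cell (4,0)='.' (+1 fires, +2 burnt)
Step 9: cell (4,0)='.' (+0 fires, +1 burnt)
  fire out at step 9

7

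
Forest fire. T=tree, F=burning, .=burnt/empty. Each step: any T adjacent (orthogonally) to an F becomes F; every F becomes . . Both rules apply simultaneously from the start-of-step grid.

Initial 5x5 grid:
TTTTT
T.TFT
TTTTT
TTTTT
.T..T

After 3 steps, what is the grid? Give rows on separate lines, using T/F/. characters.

Step 1: 4 trees catch fire, 1 burn out
  TTTFT
  T.F.F
  TTTFT
  TTTTT
  .T..T
Step 2: 5 trees catch fire, 4 burn out
  TTF.F
  T....
  TTF.F
  TTTFT
  .T..T
Step 3: 4 trees catch fire, 5 burn out
  TF...
  T....
  TF...
  TTF.F
  .T..T

TF...
T....
TF...
TTF.F
.T..T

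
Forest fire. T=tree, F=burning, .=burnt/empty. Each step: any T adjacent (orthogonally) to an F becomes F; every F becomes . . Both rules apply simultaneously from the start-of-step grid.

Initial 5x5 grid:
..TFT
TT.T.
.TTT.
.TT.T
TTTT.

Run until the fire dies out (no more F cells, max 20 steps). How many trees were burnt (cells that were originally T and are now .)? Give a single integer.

Answer: 14

Derivation:
Step 1: +3 fires, +1 burnt (F count now 3)
Step 2: +1 fires, +3 burnt (F count now 1)
Step 3: +1 fires, +1 burnt (F count now 1)
Step 4: +2 fires, +1 burnt (F count now 2)
Step 5: +3 fires, +2 burnt (F count now 3)
Step 6: +3 fires, +3 burnt (F count now 3)
Step 7: +1 fires, +3 burnt (F count now 1)
Step 8: +0 fires, +1 burnt (F count now 0)
Fire out after step 8
Initially T: 15, now '.': 24
Total burnt (originally-T cells now '.'): 14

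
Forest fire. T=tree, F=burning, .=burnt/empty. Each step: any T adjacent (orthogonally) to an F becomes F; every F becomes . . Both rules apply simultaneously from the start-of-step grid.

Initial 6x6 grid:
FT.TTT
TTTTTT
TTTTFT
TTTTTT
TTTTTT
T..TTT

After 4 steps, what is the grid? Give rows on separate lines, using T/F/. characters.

Step 1: 6 trees catch fire, 2 burn out
  .F.TTT
  FTTTFT
  TTTF.F
  TTTTFT
  TTTTTT
  T..TTT
Step 2: 9 trees catch fire, 6 burn out
  ...TFT
  .FTF.F
  FTF...
  TTTF.F
  TTTTFT
  T..TTT
Step 3: 9 trees catch fire, 9 burn out
  ...F.F
  ..F...
  .F....
  FTF...
  TTTF.F
  T..TFT
Step 4: 5 trees catch fire, 9 burn out
  ......
  ......
  ......
  .F....
  FTF...
  T..F.F

......
......
......
.F....
FTF...
T..F.F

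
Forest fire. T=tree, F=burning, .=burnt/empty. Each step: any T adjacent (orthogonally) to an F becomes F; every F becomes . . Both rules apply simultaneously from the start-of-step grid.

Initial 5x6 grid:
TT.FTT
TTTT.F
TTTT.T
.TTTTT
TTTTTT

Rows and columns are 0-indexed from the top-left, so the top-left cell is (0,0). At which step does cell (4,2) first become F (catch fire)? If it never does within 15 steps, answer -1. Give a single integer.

Step 1: cell (4,2)='T' (+4 fires, +2 burnt)
Step 2: cell (4,2)='T' (+3 fires, +4 burnt)
Step 3: cell (4,2)='T' (+5 fires, +3 burnt)
Step 4: cell (4,2)='T' (+6 fires, +5 burnt)
Step 5: cell (4,2)='F' (+4 fires, +6 burnt)
  -> target ignites at step 5
Step 6: cell (4,2)='.' (+1 fires, +4 burnt)
Step 7: cell (4,2)='.' (+1 fires, +1 burnt)
Step 8: cell (4,2)='.' (+0 fires, +1 burnt)
  fire out at step 8

5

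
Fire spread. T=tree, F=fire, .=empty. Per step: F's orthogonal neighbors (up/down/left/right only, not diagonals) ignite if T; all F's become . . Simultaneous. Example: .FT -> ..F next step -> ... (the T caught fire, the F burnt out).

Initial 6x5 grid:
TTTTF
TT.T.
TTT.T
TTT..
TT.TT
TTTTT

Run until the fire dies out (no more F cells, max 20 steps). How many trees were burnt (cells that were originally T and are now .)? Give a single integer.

Step 1: +1 fires, +1 burnt (F count now 1)
Step 2: +2 fires, +1 burnt (F count now 2)
Step 3: +1 fires, +2 burnt (F count now 1)
Step 4: +2 fires, +1 burnt (F count now 2)
Step 5: +2 fires, +2 burnt (F count now 2)
Step 6: +3 fires, +2 burnt (F count now 3)
Step 7: +3 fires, +3 burnt (F count now 3)
Step 8: +2 fires, +3 burnt (F count now 2)
Step 9: +2 fires, +2 burnt (F count now 2)
Step 10: +1 fires, +2 burnt (F count now 1)
Step 11: +2 fires, +1 burnt (F count now 2)
Step 12: +1 fires, +2 burnt (F count now 1)
Step 13: +0 fires, +1 burnt (F count now 0)
Fire out after step 13
Initially T: 23, now '.': 29
Total burnt (originally-T cells now '.'): 22

Answer: 22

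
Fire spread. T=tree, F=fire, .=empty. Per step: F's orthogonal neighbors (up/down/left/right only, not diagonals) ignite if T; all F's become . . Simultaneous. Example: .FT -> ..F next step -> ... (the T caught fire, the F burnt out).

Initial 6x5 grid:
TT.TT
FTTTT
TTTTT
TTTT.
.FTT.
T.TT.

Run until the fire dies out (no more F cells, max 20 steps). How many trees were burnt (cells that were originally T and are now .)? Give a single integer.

Answer: 21

Derivation:
Step 1: +5 fires, +2 burnt (F count now 5)
Step 2: +7 fires, +5 burnt (F count now 7)
Step 3: +4 fires, +7 burnt (F count now 4)
Step 4: +3 fires, +4 burnt (F count now 3)
Step 5: +2 fires, +3 burnt (F count now 2)
Step 6: +0 fires, +2 burnt (F count now 0)
Fire out after step 6
Initially T: 22, now '.': 29
Total burnt (originally-T cells now '.'): 21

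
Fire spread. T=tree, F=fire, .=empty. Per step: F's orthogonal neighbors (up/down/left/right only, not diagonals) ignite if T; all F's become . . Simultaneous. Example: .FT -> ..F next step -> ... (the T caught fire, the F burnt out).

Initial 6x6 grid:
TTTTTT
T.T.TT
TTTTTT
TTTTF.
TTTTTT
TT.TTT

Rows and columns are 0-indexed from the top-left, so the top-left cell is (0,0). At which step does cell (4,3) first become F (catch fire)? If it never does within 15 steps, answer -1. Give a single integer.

Step 1: cell (4,3)='T' (+3 fires, +1 burnt)
Step 2: cell (4,3)='F' (+7 fires, +3 burnt)
  -> target ignites at step 2
Step 3: cell (4,3)='.' (+7 fires, +7 burnt)
Step 4: cell (4,3)='.' (+6 fires, +7 burnt)
Step 5: cell (4,3)='.' (+4 fires, +6 burnt)
Step 6: cell (4,3)='.' (+3 fires, +4 burnt)
Step 7: cell (4,3)='.' (+1 fires, +3 burnt)
Step 8: cell (4,3)='.' (+0 fires, +1 burnt)
  fire out at step 8

2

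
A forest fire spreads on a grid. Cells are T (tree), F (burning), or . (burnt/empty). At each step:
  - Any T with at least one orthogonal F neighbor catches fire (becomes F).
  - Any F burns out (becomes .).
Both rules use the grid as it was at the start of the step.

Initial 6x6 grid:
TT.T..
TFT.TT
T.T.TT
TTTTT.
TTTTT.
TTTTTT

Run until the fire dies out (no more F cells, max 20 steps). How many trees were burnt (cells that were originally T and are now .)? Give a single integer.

Answer: 26

Derivation:
Step 1: +3 fires, +1 burnt (F count now 3)
Step 2: +3 fires, +3 burnt (F count now 3)
Step 3: +2 fires, +3 burnt (F count now 2)
Step 4: +4 fires, +2 burnt (F count now 4)
Step 5: +5 fires, +4 burnt (F count now 5)
Step 6: +4 fires, +5 burnt (F count now 4)
Step 7: +3 fires, +4 burnt (F count now 3)
Step 8: +2 fires, +3 burnt (F count now 2)
Step 9: +0 fires, +2 burnt (F count now 0)
Fire out after step 9
Initially T: 27, now '.': 35
Total burnt (originally-T cells now '.'): 26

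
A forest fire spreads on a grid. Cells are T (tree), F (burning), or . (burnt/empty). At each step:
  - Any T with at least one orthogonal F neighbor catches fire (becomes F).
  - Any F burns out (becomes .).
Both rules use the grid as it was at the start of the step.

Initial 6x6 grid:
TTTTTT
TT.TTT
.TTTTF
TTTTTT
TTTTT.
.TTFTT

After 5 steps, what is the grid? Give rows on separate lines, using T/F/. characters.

Step 1: 6 trees catch fire, 2 burn out
  TTTTTT
  TT.TTF
  .TTTF.
  TTTTTF
  TTTFT.
  .TF.FT
Step 2: 9 trees catch fire, 6 burn out
  TTTTTF
  TT.TF.
  .TTF..
  TTTFF.
  TTF.F.
  .F...F
Step 3: 5 trees catch fire, 9 burn out
  TTTTF.
  TT.F..
  .TF...
  TTF...
  TF....
  ......
Step 4: 4 trees catch fire, 5 burn out
  TTTF..
  TT....
  .F....
  TF....
  F.....
  ......
Step 5: 3 trees catch fire, 4 burn out
  TTF...
  TF....
  ......
  F.....
  ......
  ......

TTF...
TF....
......
F.....
......
......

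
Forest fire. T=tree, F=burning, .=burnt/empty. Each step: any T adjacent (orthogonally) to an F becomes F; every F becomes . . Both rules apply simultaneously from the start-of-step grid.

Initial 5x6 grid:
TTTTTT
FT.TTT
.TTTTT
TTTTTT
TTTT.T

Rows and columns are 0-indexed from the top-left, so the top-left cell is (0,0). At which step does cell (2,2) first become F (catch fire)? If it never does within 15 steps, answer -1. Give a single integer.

Step 1: cell (2,2)='T' (+2 fires, +1 burnt)
Step 2: cell (2,2)='T' (+2 fires, +2 burnt)
Step 3: cell (2,2)='F' (+3 fires, +2 burnt)
  -> target ignites at step 3
Step 4: cell (2,2)='.' (+5 fires, +3 burnt)
Step 5: cell (2,2)='.' (+6 fires, +5 burnt)
Step 6: cell (2,2)='.' (+5 fires, +6 burnt)
Step 7: cell (2,2)='.' (+2 fires, +5 burnt)
Step 8: cell (2,2)='.' (+1 fires, +2 burnt)
Step 9: cell (2,2)='.' (+0 fires, +1 burnt)
  fire out at step 9

3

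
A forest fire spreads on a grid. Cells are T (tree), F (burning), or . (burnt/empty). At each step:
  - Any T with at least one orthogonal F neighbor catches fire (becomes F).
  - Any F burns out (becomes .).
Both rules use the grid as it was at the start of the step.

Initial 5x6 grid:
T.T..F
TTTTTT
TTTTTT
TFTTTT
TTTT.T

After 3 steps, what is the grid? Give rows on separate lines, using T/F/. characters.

Step 1: 5 trees catch fire, 2 burn out
  T.T...
  TTTTTF
  TFTTTT
  F.FTTT
  TFTT.T
Step 2: 8 trees catch fire, 5 burn out
  T.T...
  TFTTF.
  F.FTTF
  ...FTT
  F.FT.T
Step 3: 8 trees catch fire, 8 burn out
  T.T...
  F.FF..
  ...FF.
  ....FF
  ...F.T

T.T...
F.FF..
...FF.
....FF
...F.T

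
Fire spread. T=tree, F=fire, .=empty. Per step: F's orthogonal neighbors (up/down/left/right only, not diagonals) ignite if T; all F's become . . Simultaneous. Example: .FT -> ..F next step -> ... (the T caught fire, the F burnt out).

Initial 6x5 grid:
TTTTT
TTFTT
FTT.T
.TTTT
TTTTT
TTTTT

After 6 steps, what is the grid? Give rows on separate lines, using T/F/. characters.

Step 1: 6 trees catch fire, 2 burn out
  TTFTT
  FF.FT
  .FF.T
  .TTTT
  TTTTT
  TTTTT
Step 2: 6 trees catch fire, 6 burn out
  FF.FT
  ....F
  ....T
  .FFTT
  TTTTT
  TTTTT
Step 3: 5 trees catch fire, 6 burn out
  ....F
  .....
  ....F
  ...FT
  TFFTT
  TTTTT
Step 4: 5 trees catch fire, 5 burn out
  .....
  .....
  .....
  ....F
  F..FT
  TFFTT
Step 5: 3 trees catch fire, 5 burn out
  .....
  .....
  .....
  .....
  ....F
  F..FT
Step 6: 1 trees catch fire, 3 burn out
  .....
  .....
  .....
  .....
  .....
  ....F

.....
.....
.....
.....
.....
....F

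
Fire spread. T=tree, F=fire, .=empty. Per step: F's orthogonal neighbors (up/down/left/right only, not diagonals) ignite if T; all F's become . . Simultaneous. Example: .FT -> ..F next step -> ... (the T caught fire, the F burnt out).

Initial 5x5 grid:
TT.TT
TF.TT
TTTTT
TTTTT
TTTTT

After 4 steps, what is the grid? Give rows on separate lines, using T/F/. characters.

Step 1: 3 trees catch fire, 1 burn out
  TF.TT
  F..TT
  TFTTT
  TTTTT
  TTTTT
Step 2: 4 trees catch fire, 3 burn out
  F..TT
  ...TT
  F.FTT
  TFTTT
  TTTTT
Step 3: 4 trees catch fire, 4 burn out
  ...TT
  ...TT
  ...FT
  F.FTT
  TFTTT
Step 4: 5 trees catch fire, 4 burn out
  ...TT
  ...FT
  ....F
  ...FT
  F.FTT

...TT
...FT
....F
...FT
F.FTT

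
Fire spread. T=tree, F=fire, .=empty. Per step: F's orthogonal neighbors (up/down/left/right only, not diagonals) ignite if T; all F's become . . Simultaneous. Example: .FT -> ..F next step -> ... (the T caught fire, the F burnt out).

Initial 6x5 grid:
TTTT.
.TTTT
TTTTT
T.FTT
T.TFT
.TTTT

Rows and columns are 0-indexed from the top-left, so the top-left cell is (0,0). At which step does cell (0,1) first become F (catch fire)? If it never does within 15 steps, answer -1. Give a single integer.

Step 1: cell (0,1)='T' (+5 fires, +2 burnt)
Step 2: cell (0,1)='T' (+6 fires, +5 burnt)
Step 3: cell (0,1)='T' (+6 fires, +6 burnt)
Step 4: cell (0,1)='F' (+4 fires, +6 burnt)
  -> target ignites at step 4
Step 5: cell (0,1)='.' (+2 fires, +4 burnt)
Step 6: cell (0,1)='.' (+0 fires, +2 burnt)
  fire out at step 6

4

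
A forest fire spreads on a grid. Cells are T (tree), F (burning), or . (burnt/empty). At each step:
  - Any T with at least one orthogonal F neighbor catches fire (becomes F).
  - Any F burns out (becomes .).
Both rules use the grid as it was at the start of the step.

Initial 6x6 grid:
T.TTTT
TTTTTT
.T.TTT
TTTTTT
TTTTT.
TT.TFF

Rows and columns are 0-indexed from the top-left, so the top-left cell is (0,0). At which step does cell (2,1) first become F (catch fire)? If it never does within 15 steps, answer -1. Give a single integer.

Step 1: cell (2,1)='T' (+2 fires, +2 burnt)
Step 2: cell (2,1)='T' (+2 fires, +2 burnt)
Step 3: cell (2,1)='T' (+4 fires, +2 burnt)
Step 4: cell (2,1)='T' (+5 fires, +4 burnt)
Step 5: cell (2,1)='T' (+6 fires, +5 burnt)
Step 6: cell (2,1)='F' (+6 fires, +6 burnt)
  -> target ignites at step 6
Step 7: cell (2,1)='.' (+2 fires, +6 burnt)
Step 8: cell (2,1)='.' (+1 fires, +2 burnt)
Step 9: cell (2,1)='.' (+1 fires, +1 burnt)
Step 10: cell (2,1)='.' (+0 fires, +1 burnt)
  fire out at step 10

6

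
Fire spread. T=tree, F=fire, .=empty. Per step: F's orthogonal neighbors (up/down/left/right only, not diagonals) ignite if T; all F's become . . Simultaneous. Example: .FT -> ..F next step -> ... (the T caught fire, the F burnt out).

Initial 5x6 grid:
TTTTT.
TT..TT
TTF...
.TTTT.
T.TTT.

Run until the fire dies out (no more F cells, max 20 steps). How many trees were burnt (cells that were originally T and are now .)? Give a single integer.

Answer: 18

Derivation:
Step 1: +2 fires, +1 burnt (F count now 2)
Step 2: +5 fires, +2 burnt (F count now 5)
Step 3: +4 fires, +5 burnt (F count now 4)
Step 4: +3 fires, +4 burnt (F count now 3)
Step 5: +1 fires, +3 burnt (F count now 1)
Step 6: +1 fires, +1 burnt (F count now 1)
Step 7: +1 fires, +1 burnt (F count now 1)
Step 8: +1 fires, +1 burnt (F count now 1)
Step 9: +0 fires, +1 burnt (F count now 0)
Fire out after step 9
Initially T: 19, now '.': 29
Total burnt (originally-T cells now '.'): 18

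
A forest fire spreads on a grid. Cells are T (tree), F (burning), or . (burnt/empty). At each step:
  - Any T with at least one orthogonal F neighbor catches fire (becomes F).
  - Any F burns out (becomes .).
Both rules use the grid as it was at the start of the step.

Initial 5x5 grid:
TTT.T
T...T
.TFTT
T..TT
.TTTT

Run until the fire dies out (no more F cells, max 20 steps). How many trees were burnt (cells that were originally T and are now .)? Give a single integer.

Answer: 11

Derivation:
Step 1: +2 fires, +1 burnt (F count now 2)
Step 2: +2 fires, +2 burnt (F count now 2)
Step 3: +3 fires, +2 burnt (F count now 3)
Step 4: +3 fires, +3 burnt (F count now 3)
Step 5: +1 fires, +3 burnt (F count now 1)
Step 6: +0 fires, +1 burnt (F count now 0)
Fire out after step 6
Initially T: 16, now '.': 20
Total burnt (originally-T cells now '.'): 11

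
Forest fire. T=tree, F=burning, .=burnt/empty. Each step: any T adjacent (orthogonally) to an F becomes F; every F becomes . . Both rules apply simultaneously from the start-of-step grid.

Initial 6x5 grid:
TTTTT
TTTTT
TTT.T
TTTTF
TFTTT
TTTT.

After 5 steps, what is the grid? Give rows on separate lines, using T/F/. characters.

Step 1: 7 trees catch fire, 2 burn out
  TTTTT
  TTTTT
  TTT.F
  TFTF.
  F.FTF
  TFTT.
Step 2: 7 trees catch fire, 7 burn out
  TTTTT
  TTTTF
  TFT..
  F.F..
  ...F.
  F.FT.
Step 3: 6 trees catch fire, 7 burn out
  TTTTF
  TFTF.
  F.F..
  .....
  .....
  ...F.
Step 4: 4 trees catch fire, 6 burn out
  TFTF.
  F.F..
  .....
  .....
  .....
  .....
Step 5: 2 trees catch fire, 4 burn out
  F.F..
  .....
  .....
  .....
  .....
  .....

F.F..
.....
.....
.....
.....
.....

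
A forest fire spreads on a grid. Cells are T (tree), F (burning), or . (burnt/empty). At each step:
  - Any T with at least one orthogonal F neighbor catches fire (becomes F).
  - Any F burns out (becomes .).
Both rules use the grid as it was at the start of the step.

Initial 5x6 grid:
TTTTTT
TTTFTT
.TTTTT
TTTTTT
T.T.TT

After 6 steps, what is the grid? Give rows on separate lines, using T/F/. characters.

Step 1: 4 trees catch fire, 1 burn out
  TTTFTT
  TTF.FT
  .TTFTT
  TTTTTT
  T.T.TT
Step 2: 7 trees catch fire, 4 burn out
  TTF.FT
  TF...F
  .TF.FT
  TTTFTT
  T.T.TT
Step 3: 7 trees catch fire, 7 burn out
  TF...F
  F.....
  .F...F
  TTF.FT
  T.T.TT
Step 4: 5 trees catch fire, 7 burn out
  F.....
  ......
  ......
  TF...F
  T.F.FT
Step 5: 2 trees catch fire, 5 burn out
  ......
  ......
  ......
  F.....
  T....F
Step 6: 1 trees catch fire, 2 burn out
  ......
  ......
  ......
  ......
  F.....

......
......
......
......
F.....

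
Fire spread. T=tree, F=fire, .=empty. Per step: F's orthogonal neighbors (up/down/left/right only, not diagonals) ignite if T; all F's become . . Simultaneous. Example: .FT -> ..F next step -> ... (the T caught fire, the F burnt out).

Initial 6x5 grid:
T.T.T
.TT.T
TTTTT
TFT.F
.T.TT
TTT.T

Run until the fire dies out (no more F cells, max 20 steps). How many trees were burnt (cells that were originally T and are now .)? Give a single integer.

Answer: 19

Derivation:
Step 1: +6 fires, +2 burnt (F count now 6)
Step 2: +8 fires, +6 burnt (F count now 8)
Step 3: +4 fires, +8 burnt (F count now 4)
Step 4: +1 fires, +4 burnt (F count now 1)
Step 5: +0 fires, +1 burnt (F count now 0)
Fire out after step 5
Initially T: 20, now '.': 29
Total burnt (originally-T cells now '.'): 19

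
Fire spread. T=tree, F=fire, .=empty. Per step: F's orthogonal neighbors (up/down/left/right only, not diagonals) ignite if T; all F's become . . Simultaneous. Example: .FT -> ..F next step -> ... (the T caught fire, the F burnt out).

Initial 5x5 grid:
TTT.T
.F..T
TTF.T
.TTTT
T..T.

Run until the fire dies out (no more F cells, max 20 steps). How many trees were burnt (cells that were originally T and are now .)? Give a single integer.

Answer: 13

Derivation:
Step 1: +3 fires, +2 burnt (F count now 3)
Step 2: +5 fires, +3 burnt (F count now 5)
Step 3: +2 fires, +5 burnt (F count now 2)
Step 4: +1 fires, +2 burnt (F count now 1)
Step 5: +1 fires, +1 burnt (F count now 1)
Step 6: +1 fires, +1 burnt (F count now 1)
Step 7: +0 fires, +1 burnt (F count now 0)
Fire out after step 7
Initially T: 14, now '.': 24
Total burnt (originally-T cells now '.'): 13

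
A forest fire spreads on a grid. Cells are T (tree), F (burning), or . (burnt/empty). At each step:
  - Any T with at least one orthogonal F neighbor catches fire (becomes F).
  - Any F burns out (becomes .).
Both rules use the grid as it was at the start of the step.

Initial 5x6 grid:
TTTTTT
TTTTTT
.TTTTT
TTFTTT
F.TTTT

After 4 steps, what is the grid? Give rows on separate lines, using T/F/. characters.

Step 1: 5 trees catch fire, 2 burn out
  TTTTTT
  TTTTTT
  .TFTTT
  FF.FTT
  ..FTTT
Step 2: 5 trees catch fire, 5 burn out
  TTTTTT
  TTFTTT
  .F.FTT
  ....FT
  ...FTT
Step 3: 6 trees catch fire, 5 burn out
  TTFTTT
  TF.FTT
  ....FT
  .....F
  ....FT
Step 4: 6 trees catch fire, 6 burn out
  TF.FTT
  F...FT
  .....F
  ......
  .....F

TF.FTT
F...FT
.....F
......
.....F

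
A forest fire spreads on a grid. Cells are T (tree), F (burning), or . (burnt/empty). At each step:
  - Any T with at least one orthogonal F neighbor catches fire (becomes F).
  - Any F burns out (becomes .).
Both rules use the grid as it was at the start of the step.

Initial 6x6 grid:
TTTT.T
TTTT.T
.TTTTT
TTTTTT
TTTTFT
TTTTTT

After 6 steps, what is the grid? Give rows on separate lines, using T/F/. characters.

Step 1: 4 trees catch fire, 1 burn out
  TTTT.T
  TTTT.T
  .TTTTT
  TTTTFT
  TTTF.F
  TTTTFT
Step 2: 6 trees catch fire, 4 burn out
  TTTT.T
  TTTT.T
  .TTTFT
  TTTF.F
  TTF...
  TTTF.F
Step 3: 5 trees catch fire, 6 burn out
  TTTT.T
  TTTT.T
  .TTF.F
  TTF...
  TF....
  TTF...
Step 4: 6 trees catch fire, 5 burn out
  TTTT.T
  TTTF.F
  .TF...
  TF....
  F.....
  TF....
Step 5: 6 trees catch fire, 6 burn out
  TTTF.F
  TTF...
  .F....
  F.....
  ......
  F.....
Step 6: 2 trees catch fire, 6 burn out
  TTF...
  TF....
  ......
  ......
  ......
  ......

TTF...
TF....
......
......
......
......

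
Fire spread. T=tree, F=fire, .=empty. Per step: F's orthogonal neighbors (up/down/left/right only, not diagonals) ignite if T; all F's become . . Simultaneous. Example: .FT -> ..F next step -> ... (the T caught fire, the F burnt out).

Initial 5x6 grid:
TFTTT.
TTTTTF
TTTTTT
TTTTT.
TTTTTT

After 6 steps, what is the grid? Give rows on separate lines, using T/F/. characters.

Step 1: 5 trees catch fire, 2 burn out
  F.FTT.
  TFTTF.
  TTTTTF
  TTTTT.
  TTTTTT
Step 2: 7 trees catch fire, 5 burn out
  ...FF.
  F.FF..
  TFTTF.
  TTTTT.
  TTTTTT
Step 3: 5 trees catch fire, 7 burn out
  ......
  ......
  F.FF..
  TFTTF.
  TTTTTT
Step 4: 5 trees catch fire, 5 burn out
  ......
  ......
  ......
  F.FF..
  TFTTFT
Step 5: 4 trees catch fire, 5 burn out
  ......
  ......
  ......
  ......
  F.FF.F
Step 6: 0 trees catch fire, 4 burn out
  ......
  ......
  ......
  ......
  ......

......
......
......
......
......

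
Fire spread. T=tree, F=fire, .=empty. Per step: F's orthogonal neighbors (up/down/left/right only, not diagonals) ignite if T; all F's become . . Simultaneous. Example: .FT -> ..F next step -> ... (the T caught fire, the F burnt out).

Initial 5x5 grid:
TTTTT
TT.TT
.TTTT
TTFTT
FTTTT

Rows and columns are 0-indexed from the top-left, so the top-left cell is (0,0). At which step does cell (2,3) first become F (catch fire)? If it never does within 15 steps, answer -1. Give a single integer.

Step 1: cell (2,3)='T' (+6 fires, +2 burnt)
Step 2: cell (2,3)='F' (+4 fires, +6 burnt)
  -> target ignites at step 2
Step 3: cell (2,3)='.' (+4 fires, +4 burnt)
Step 4: cell (2,3)='.' (+4 fires, +4 burnt)
Step 5: cell (2,3)='.' (+3 fires, +4 burnt)
Step 6: cell (2,3)='.' (+0 fires, +3 burnt)
  fire out at step 6

2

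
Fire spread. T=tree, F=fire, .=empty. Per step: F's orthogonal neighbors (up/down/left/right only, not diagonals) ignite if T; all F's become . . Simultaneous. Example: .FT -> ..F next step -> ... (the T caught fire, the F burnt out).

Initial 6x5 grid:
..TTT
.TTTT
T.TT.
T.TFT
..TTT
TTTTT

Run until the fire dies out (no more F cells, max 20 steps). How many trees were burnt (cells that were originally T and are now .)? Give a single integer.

Answer: 19

Derivation:
Step 1: +4 fires, +1 burnt (F count now 4)
Step 2: +5 fires, +4 burnt (F count now 5)
Step 3: +5 fires, +5 burnt (F count now 5)
Step 4: +4 fires, +5 burnt (F count now 4)
Step 5: +1 fires, +4 burnt (F count now 1)
Step 6: +0 fires, +1 burnt (F count now 0)
Fire out after step 6
Initially T: 21, now '.': 28
Total burnt (originally-T cells now '.'): 19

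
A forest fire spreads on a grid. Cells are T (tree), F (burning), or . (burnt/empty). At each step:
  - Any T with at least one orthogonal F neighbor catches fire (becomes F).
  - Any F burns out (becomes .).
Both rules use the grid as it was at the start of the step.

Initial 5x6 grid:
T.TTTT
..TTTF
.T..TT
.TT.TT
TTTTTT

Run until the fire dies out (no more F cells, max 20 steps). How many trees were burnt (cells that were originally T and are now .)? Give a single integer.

Step 1: +3 fires, +1 burnt (F count now 3)
Step 2: +4 fires, +3 burnt (F count now 4)
Step 3: +4 fires, +4 burnt (F count now 4)
Step 4: +2 fires, +4 burnt (F count now 2)
Step 5: +1 fires, +2 burnt (F count now 1)
Step 6: +1 fires, +1 burnt (F count now 1)
Step 7: +2 fires, +1 burnt (F count now 2)
Step 8: +2 fires, +2 burnt (F count now 2)
Step 9: +1 fires, +2 burnt (F count now 1)
Step 10: +0 fires, +1 burnt (F count now 0)
Fire out after step 10
Initially T: 21, now '.': 29
Total burnt (originally-T cells now '.'): 20

Answer: 20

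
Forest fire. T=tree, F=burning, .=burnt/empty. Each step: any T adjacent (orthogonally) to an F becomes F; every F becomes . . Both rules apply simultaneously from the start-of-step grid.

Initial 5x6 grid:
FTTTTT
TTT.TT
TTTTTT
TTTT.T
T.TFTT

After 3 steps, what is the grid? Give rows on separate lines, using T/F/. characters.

Step 1: 5 trees catch fire, 2 burn out
  .FTTTT
  FTT.TT
  TTTTTT
  TTTF.T
  T.F.FT
Step 2: 6 trees catch fire, 5 burn out
  ..FTTT
  .FT.TT
  FTTFTT
  TTF..T
  T....F
Step 3: 8 trees catch fire, 6 burn out
  ...FTT
  ..F.TT
  .FF.FT
  FF...F
  T.....

...FTT
..F.TT
.FF.FT
FF...F
T.....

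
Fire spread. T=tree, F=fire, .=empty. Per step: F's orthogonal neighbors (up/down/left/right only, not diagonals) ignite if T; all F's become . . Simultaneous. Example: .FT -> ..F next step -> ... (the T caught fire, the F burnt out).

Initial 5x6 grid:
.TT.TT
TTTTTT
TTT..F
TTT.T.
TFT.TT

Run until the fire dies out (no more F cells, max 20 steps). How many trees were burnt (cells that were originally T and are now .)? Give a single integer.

Step 1: +4 fires, +2 burnt (F count now 4)
Step 2: +5 fires, +4 burnt (F count now 5)
Step 3: +5 fires, +5 burnt (F count now 5)
Step 4: +3 fires, +5 burnt (F count now 3)
Step 5: +1 fires, +3 burnt (F count now 1)
Step 6: +0 fires, +1 burnt (F count now 0)
Fire out after step 6
Initially T: 21, now '.': 27
Total burnt (originally-T cells now '.'): 18

Answer: 18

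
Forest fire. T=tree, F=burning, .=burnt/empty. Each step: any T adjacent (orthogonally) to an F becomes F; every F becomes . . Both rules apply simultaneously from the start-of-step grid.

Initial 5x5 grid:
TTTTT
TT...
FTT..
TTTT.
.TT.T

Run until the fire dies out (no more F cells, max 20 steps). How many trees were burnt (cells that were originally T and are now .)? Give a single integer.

Answer: 15

Derivation:
Step 1: +3 fires, +1 burnt (F count now 3)
Step 2: +4 fires, +3 burnt (F count now 4)
Step 3: +3 fires, +4 burnt (F count now 3)
Step 4: +3 fires, +3 burnt (F count now 3)
Step 5: +1 fires, +3 burnt (F count now 1)
Step 6: +1 fires, +1 burnt (F count now 1)
Step 7: +0 fires, +1 burnt (F count now 0)
Fire out after step 7
Initially T: 16, now '.': 24
Total burnt (originally-T cells now '.'): 15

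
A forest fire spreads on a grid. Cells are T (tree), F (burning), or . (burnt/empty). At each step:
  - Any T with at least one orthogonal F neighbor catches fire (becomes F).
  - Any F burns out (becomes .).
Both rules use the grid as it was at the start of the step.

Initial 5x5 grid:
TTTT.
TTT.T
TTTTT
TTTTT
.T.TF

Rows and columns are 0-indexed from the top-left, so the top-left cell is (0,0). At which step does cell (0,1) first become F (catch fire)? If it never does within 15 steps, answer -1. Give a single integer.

Step 1: cell (0,1)='T' (+2 fires, +1 burnt)
Step 2: cell (0,1)='T' (+2 fires, +2 burnt)
Step 3: cell (0,1)='T' (+3 fires, +2 burnt)
Step 4: cell (0,1)='T' (+2 fires, +3 burnt)
Step 5: cell (0,1)='T' (+4 fires, +2 burnt)
Step 6: cell (0,1)='T' (+3 fires, +4 burnt)
Step 7: cell (0,1)='F' (+3 fires, +3 burnt)
  -> target ignites at step 7
Step 8: cell (0,1)='.' (+1 fires, +3 burnt)
Step 9: cell (0,1)='.' (+0 fires, +1 burnt)
  fire out at step 9

7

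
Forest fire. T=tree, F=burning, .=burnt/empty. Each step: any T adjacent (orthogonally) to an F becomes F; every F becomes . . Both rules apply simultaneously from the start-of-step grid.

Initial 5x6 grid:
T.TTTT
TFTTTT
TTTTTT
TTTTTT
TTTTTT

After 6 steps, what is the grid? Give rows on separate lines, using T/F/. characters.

Step 1: 3 trees catch fire, 1 burn out
  T.TTTT
  F.FTTT
  TFTTTT
  TTTTTT
  TTTTTT
Step 2: 6 trees catch fire, 3 burn out
  F.FTTT
  ...FTT
  F.FTTT
  TFTTTT
  TTTTTT
Step 3: 6 trees catch fire, 6 burn out
  ...FTT
  ....FT
  ...FTT
  F.FTTT
  TFTTTT
Step 4: 6 trees catch fire, 6 burn out
  ....FT
  .....F
  ....FT
  ...FTT
  F.FTTT
Step 5: 4 trees catch fire, 6 burn out
  .....F
  ......
  .....F
  ....FT
  ...FTT
Step 6: 2 trees catch fire, 4 burn out
  ......
  ......
  ......
  .....F
  ....FT

......
......
......
.....F
....FT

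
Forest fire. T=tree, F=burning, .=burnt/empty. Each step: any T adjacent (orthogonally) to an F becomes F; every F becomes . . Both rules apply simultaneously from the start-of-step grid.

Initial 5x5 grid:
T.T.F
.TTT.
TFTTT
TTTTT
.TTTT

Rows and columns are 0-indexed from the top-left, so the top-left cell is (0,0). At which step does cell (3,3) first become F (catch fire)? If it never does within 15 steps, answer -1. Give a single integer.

Step 1: cell (3,3)='T' (+4 fires, +2 burnt)
Step 2: cell (3,3)='T' (+5 fires, +4 burnt)
Step 3: cell (3,3)='F' (+5 fires, +5 burnt)
  -> target ignites at step 3
Step 4: cell (3,3)='.' (+2 fires, +5 burnt)
Step 5: cell (3,3)='.' (+1 fires, +2 burnt)
Step 6: cell (3,3)='.' (+0 fires, +1 burnt)
  fire out at step 6

3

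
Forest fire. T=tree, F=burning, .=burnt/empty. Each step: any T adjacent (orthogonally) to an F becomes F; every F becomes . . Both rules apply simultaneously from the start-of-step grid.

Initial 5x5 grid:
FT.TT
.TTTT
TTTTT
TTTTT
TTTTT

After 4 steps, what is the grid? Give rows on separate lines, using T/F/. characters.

Step 1: 1 trees catch fire, 1 burn out
  .F.TT
  .TTTT
  TTTTT
  TTTTT
  TTTTT
Step 2: 1 trees catch fire, 1 burn out
  ...TT
  .FTTT
  TTTTT
  TTTTT
  TTTTT
Step 3: 2 trees catch fire, 1 burn out
  ...TT
  ..FTT
  TFTTT
  TTTTT
  TTTTT
Step 4: 4 trees catch fire, 2 burn out
  ...TT
  ...FT
  F.FTT
  TFTTT
  TTTTT

...TT
...FT
F.FTT
TFTTT
TTTTT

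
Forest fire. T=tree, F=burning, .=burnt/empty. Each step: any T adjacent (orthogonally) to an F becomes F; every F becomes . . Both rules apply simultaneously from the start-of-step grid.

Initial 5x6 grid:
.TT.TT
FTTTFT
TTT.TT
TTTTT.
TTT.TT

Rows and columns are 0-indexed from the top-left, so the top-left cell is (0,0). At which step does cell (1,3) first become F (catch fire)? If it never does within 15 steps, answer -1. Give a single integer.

Step 1: cell (1,3)='F' (+6 fires, +2 burnt)
  -> target ignites at step 1
Step 2: cell (1,3)='.' (+7 fires, +6 burnt)
Step 3: cell (1,3)='.' (+6 fires, +7 burnt)
Step 4: cell (1,3)='.' (+3 fires, +6 burnt)
Step 5: cell (1,3)='.' (+1 fires, +3 burnt)
Step 6: cell (1,3)='.' (+0 fires, +1 burnt)
  fire out at step 6

1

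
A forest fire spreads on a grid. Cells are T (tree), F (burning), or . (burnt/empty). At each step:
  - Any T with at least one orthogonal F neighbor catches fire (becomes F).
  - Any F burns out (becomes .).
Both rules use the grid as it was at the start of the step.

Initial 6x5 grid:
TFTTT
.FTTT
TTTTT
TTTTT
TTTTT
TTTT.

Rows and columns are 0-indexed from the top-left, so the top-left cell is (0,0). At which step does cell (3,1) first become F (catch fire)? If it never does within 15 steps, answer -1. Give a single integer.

Step 1: cell (3,1)='T' (+4 fires, +2 burnt)
Step 2: cell (3,1)='F' (+5 fires, +4 burnt)
  -> target ignites at step 2
Step 3: cell (3,1)='.' (+6 fires, +5 burnt)
Step 4: cell (3,1)='.' (+5 fires, +6 burnt)
Step 5: cell (3,1)='.' (+4 fires, +5 burnt)
Step 6: cell (3,1)='.' (+2 fires, +4 burnt)
Step 7: cell (3,1)='.' (+0 fires, +2 burnt)
  fire out at step 7

2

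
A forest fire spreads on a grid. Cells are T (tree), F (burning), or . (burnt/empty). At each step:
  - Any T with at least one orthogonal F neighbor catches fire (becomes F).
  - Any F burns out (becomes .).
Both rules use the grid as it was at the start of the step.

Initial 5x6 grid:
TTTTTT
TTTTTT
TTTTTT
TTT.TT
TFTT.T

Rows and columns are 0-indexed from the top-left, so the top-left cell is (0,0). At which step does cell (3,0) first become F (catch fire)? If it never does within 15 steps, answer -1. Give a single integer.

Step 1: cell (3,0)='T' (+3 fires, +1 burnt)
Step 2: cell (3,0)='F' (+4 fires, +3 burnt)
  -> target ignites at step 2
Step 3: cell (3,0)='.' (+3 fires, +4 burnt)
Step 4: cell (3,0)='.' (+4 fires, +3 burnt)
Step 5: cell (3,0)='.' (+4 fires, +4 burnt)
Step 6: cell (3,0)='.' (+4 fires, +4 burnt)
Step 7: cell (3,0)='.' (+3 fires, +4 burnt)
Step 8: cell (3,0)='.' (+2 fires, +3 burnt)
Step 9: cell (3,0)='.' (+0 fires, +2 burnt)
  fire out at step 9

2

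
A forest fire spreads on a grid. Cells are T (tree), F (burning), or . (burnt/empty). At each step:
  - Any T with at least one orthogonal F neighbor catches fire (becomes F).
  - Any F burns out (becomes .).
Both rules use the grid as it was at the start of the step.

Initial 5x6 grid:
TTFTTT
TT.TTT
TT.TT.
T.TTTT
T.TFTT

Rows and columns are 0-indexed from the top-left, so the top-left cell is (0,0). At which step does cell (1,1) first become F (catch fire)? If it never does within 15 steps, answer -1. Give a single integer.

Step 1: cell (1,1)='T' (+5 fires, +2 burnt)
Step 2: cell (1,1)='F' (+8 fires, +5 burnt)
  -> target ignites at step 2
Step 3: cell (1,1)='.' (+6 fires, +8 burnt)
Step 4: cell (1,1)='.' (+2 fires, +6 burnt)
Step 5: cell (1,1)='.' (+1 fires, +2 burnt)
Step 6: cell (1,1)='.' (+1 fires, +1 burnt)
Step 7: cell (1,1)='.' (+0 fires, +1 burnt)
  fire out at step 7

2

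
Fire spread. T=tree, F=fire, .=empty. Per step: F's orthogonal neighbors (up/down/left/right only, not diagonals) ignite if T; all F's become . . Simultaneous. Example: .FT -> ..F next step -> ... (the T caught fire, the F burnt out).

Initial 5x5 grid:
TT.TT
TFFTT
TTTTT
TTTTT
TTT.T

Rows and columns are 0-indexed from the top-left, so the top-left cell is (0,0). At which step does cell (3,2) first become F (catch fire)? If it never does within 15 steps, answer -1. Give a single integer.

Step 1: cell (3,2)='T' (+5 fires, +2 burnt)
Step 2: cell (3,2)='F' (+7 fires, +5 burnt)
  -> target ignites at step 2
Step 3: cell (3,2)='.' (+6 fires, +7 burnt)
Step 4: cell (3,2)='.' (+2 fires, +6 burnt)
Step 5: cell (3,2)='.' (+1 fires, +2 burnt)
Step 6: cell (3,2)='.' (+0 fires, +1 burnt)
  fire out at step 6

2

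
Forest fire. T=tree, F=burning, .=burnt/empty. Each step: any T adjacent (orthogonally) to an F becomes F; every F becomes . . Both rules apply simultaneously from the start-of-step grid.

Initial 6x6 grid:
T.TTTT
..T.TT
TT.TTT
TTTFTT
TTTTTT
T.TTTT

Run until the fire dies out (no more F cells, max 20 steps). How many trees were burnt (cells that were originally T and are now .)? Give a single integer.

Step 1: +4 fires, +1 burnt (F count now 4)
Step 2: +6 fires, +4 burnt (F count now 6)
Step 3: +8 fires, +6 burnt (F count now 8)
Step 4: +5 fires, +8 burnt (F count now 5)
Step 5: +3 fires, +5 burnt (F count now 3)
Step 6: +1 fires, +3 burnt (F count now 1)
Step 7: +1 fires, +1 burnt (F count now 1)
Step 8: +0 fires, +1 burnt (F count now 0)
Fire out after step 8
Initially T: 29, now '.': 35
Total burnt (originally-T cells now '.'): 28

Answer: 28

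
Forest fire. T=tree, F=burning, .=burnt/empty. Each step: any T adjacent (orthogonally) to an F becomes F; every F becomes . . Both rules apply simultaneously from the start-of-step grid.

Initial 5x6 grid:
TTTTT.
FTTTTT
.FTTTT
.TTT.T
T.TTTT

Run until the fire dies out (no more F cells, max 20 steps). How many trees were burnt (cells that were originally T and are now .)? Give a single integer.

Answer: 22

Derivation:
Step 1: +4 fires, +2 burnt (F count now 4)
Step 2: +4 fires, +4 burnt (F count now 4)
Step 3: +5 fires, +4 burnt (F count now 5)
Step 4: +4 fires, +5 burnt (F count now 4)
Step 5: +4 fires, +4 burnt (F count now 4)
Step 6: +1 fires, +4 burnt (F count now 1)
Step 7: +0 fires, +1 burnt (F count now 0)
Fire out after step 7
Initially T: 23, now '.': 29
Total burnt (originally-T cells now '.'): 22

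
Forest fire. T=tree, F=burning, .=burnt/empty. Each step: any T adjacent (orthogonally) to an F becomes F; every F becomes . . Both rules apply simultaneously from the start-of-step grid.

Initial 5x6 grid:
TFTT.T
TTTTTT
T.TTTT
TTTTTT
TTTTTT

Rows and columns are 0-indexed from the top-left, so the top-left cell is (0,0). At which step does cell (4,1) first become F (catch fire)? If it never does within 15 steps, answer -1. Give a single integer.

Step 1: cell (4,1)='T' (+3 fires, +1 burnt)
Step 2: cell (4,1)='T' (+3 fires, +3 burnt)
Step 3: cell (4,1)='T' (+3 fires, +3 burnt)
Step 4: cell (4,1)='T' (+4 fires, +3 burnt)
Step 5: cell (4,1)='T' (+6 fires, +4 burnt)
Step 6: cell (4,1)='F' (+5 fires, +6 burnt)
  -> target ignites at step 6
Step 7: cell (4,1)='.' (+2 fires, +5 burnt)
Step 8: cell (4,1)='.' (+1 fires, +2 burnt)
Step 9: cell (4,1)='.' (+0 fires, +1 burnt)
  fire out at step 9

6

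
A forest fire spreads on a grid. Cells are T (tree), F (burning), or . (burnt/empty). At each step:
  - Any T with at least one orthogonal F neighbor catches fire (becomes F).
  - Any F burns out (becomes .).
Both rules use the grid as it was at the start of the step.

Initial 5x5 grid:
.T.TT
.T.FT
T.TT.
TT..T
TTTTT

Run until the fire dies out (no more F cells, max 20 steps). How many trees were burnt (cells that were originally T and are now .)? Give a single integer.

Answer: 5

Derivation:
Step 1: +3 fires, +1 burnt (F count now 3)
Step 2: +2 fires, +3 burnt (F count now 2)
Step 3: +0 fires, +2 burnt (F count now 0)
Fire out after step 3
Initially T: 16, now '.': 14
Total burnt (originally-T cells now '.'): 5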